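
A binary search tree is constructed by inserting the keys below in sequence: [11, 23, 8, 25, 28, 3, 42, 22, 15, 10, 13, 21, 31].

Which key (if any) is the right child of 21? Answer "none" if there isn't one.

none

Resulting structure (node: left, right):
  11: L=8, R=23
  23: L=22, R=25
  8: L=3, R=10
  25: L=–, R=28
  28: L=–, R=42
  3: L=–, R=–
  42: L=31, R=–
  22: L=15, R=–
  15: L=13, R=21
  10: L=–, R=–
  13: L=–, R=–
  21: L=–, R=–
  31: L=–, R=–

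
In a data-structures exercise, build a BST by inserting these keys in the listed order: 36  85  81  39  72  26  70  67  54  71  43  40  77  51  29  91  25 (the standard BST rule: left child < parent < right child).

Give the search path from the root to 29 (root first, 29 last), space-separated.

36 26 29

36: root
85: right child of 36 (depth 1)
81: left child of 85 (depth 2)
39: left child of 81 (depth 3)
72: right child of 39 (depth 4)
26: left child of 36 (depth 1)
70: left child of 72 (depth 5)
67: left child of 70 (depth 6)
54: left child of 67 (depth 7)
71: right child of 70 (depth 6)
43: left child of 54 (depth 8)
40: left child of 43 (depth 9)
77: right child of 72 (depth 5)
51: right child of 43 (depth 9)
29: right child of 26 (depth 2)
91: right child of 85 (depth 2)
25: left child of 26 (depth 2)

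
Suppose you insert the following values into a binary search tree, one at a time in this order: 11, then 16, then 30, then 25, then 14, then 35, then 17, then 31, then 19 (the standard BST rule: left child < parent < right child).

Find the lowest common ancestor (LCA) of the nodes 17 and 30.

30

11: root
16: right child of 11 (depth 1)
30: right child of 16 (depth 2)
25: left child of 30 (depth 3)
14: left child of 16 (depth 2)
35: right child of 30 (depth 3)
17: left child of 25 (depth 4)
31: left child of 35 (depth 4)
19: right child of 17 (depth 5)

Path to 17: 11 → 16 → 30 → 25 → 17
Path to 30: 11 → 16 → 30
30 lies on both paths and is an ancestor of the other node.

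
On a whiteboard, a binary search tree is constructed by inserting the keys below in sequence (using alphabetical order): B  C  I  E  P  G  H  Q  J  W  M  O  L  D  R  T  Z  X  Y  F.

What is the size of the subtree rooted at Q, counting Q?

Resulting structure (node: left, right):
  B: L=–, R=C
  C: L=–, R=I
  I: L=E, R=P
  E: L=D, R=G
  P: L=J, R=Q
  G: L=F, R=H
  H: L=–, R=–
  Q: L=–, R=W
  J: L=–, R=M
  W: L=R, R=Z
  M: L=L, R=O
  O: L=–, R=–
  L: L=–, R=–
  D: L=–, R=–
  R: L=–, R=T
  T: L=–, R=–
  Z: L=X, R=–
  X: L=–, R=Y
  Y: L=–, R=–
  F: L=–, R=–

Subtree rooted at Q contains: Q, W, R, T, Z, X, Y — 7 nodes.

7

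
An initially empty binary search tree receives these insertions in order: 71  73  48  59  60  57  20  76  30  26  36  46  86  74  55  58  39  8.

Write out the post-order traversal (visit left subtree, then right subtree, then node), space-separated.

8 26 39 46 36 30 20 55 58 57 60 59 48 74 86 76 73 71

Insert 71: tree is empty, so 71 becomes the root.
Insert 73: 73 > 71 → go right. Place as right child of 71.
Insert 48: 48 < 71 → go left. Place as left child of 71.
Insert 59: 59 < 71 → go left; 59 > 48 → go right. Place as right child of 48.
Insert 60: 60 < 71 → go left; 60 > 48 → go right; 60 > 59 → go right. Place as right child of 59.
Insert 57: 57 < 71 → go left; 57 > 48 → go right; 57 < 59 → go left. Place as left child of 59.
Insert 20: 20 < 71 → go left; 20 < 48 → go left. Place as left child of 48.
Insert 76: 76 > 71 → go right; 76 > 73 → go right. Place as right child of 73.
Insert 30: 30 < 71 → go left; 30 < 48 → go left; 30 > 20 → go right. Place as right child of 20.
Insert 26: 26 < 71 → go left; 26 < 48 → go left; 26 > 20 → go right; 26 < 30 → go left. Place as left child of 30.
Insert 36: 36 < 71 → go left; 36 < 48 → go left; 36 > 20 → go right; 36 > 30 → go right. Place as right child of 30.
Insert 46: 46 < 71 → go left; 46 < 48 → go left; 46 > 20 → go right; 46 > 30 → go right; 46 > 36 → go right. Place as right child of 36.
Insert 86: 86 > 71 → go right; 86 > 73 → go right; 86 > 76 → go right. Place as right child of 76.
Insert 74: 74 > 71 → go right; 74 > 73 → go right; 74 < 76 → go left. Place as left child of 76.
Insert 55: 55 < 71 → go left; 55 > 48 → go right; 55 < 59 → go left; 55 < 57 → go left. Place as left child of 57.
Insert 58: 58 < 71 → go left; 58 > 48 → go right; 58 < 59 → go left; 58 > 57 → go right. Place as right child of 57.
Insert 39: 39 < 71 → go left; 39 < 48 → go left; 39 > 20 → go right; 39 > 30 → go right; 39 > 36 → go right; 39 < 46 → go left. Place as left child of 46.
Insert 8: 8 < 71 → go left; 8 < 48 → go left; 8 < 20 → go left. Place as left child of 20.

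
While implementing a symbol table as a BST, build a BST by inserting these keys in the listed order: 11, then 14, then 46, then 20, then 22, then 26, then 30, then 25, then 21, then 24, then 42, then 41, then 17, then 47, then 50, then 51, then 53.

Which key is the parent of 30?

11: root
14: right child of 11 (depth 1)
46: right child of 14 (depth 2)
20: left child of 46 (depth 3)
22: right child of 20 (depth 4)
26: right child of 22 (depth 5)
30: right child of 26 (depth 6)
25: left child of 26 (depth 6)
21: left child of 22 (depth 5)
24: left child of 25 (depth 7)
42: right child of 30 (depth 7)
41: left child of 42 (depth 8)
17: left child of 20 (depth 4)
47: right child of 46 (depth 3)
50: right child of 47 (depth 4)
51: right child of 50 (depth 5)
53: right child of 51 (depth 6)

26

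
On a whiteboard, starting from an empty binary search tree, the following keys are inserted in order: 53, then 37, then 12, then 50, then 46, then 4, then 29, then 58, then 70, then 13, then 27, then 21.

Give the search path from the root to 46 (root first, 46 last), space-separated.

Insert 53: tree is empty, so 53 becomes the root.
Insert 37: 37 < 53 → go left. Place as left child of 53.
Insert 12: 12 < 53 → go left; 12 < 37 → go left. Place as left child of 37.
Insert 50: 50 < 53 → go left; 50 > 37 → go right. Place as right child of 37.
Insert 46: 46 < 53 → go left; 46 > 37 → go right; 46 < 50 → go left. Place as left child of 50.
Insert 4: 4 < 53 → go left; 4 < 37 → go left; 4 < 12 → go left. Place as left child of 12.
Insert 29: 29 < 53 → go left; 29 < 37 → go left; 29 > 12 → go right. Place as right child of 12.
Insert 58: 58 > 53 → go right. Place as right child of 53.
Insert 70: 70 > 53 → go right; 70 > 58 → go right. Place as right child of 58.
Insert 13: 13 < 53 → go left; 13 < 37 → go left; 13 > 12 → go right; 13 < 29 → go left. Place as left child of 29.
Insert 27: 27 < 53 → go left; 27 < 37 → go left; 27 > 12 → go right; 27 < 29 → go left; 27 > 13 → go right. Place as right child of 13.
Insert 21: 21 < 53 → go left; 21 < 37 → go left; 21 > 12 → go right; 21 < 29 → go left; 21 > 13 → go right; 21 < 27 → go left. Place as left child of 27.

53 37 50 46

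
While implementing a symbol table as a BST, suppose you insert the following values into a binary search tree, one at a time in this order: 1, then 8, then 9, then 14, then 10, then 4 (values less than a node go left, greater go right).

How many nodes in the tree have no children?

1: root
8: right child of 1 (depth 1)
9: right child of 8 (depth 2)
14: right child of 9 (depth 3)
10: left child of 14 (depth 4)
4: left child of 8 (depth 2)

Leaves: 4, 10 — 2 in total.

2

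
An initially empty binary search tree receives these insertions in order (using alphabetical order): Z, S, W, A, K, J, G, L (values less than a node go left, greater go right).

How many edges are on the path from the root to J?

4

Z: root
S: left child of Z (depth 1)
W: right child of S (depth 2)
A: left child of S (depth 2)
K: right child of A (depth 3)
J: left child of K (depth 4)
G: left child of J (depth 5)
L: right child of K (depth 4)

Path to J: Z → S → A → K → J, which is 4 edges.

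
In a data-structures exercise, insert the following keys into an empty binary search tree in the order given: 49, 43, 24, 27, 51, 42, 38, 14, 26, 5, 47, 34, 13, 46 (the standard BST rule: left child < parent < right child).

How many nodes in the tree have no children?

Insert 49: tree is empty, so 49 becomes the root.
Insert 43: 43 < 49 → go left. Place as left child of 49.
Insert 24: 24 < 49 → go left; 24 < 43 → go left. Place as left child of 43.
Insert 27: 27 < 49 → go left; 27 < 43 → go left; 27 > 24 → go right. Place as right child of 24.
Insert 51: 51 > 49 → go right. Place as right child of 49.
Insert 42: 42 < 49 → go left; 42 < 43 → go left; 42 > 24 → go right; 42 > 27 → go right. Place as right child of 27.
Insert 38: 38 < 49 → go left; 38 < 43 → go left; 38 > 24 → go right; 38 > 27 → go right; 38 < 42 → go left. Place as left child of 42.
Insert 14: 14 < 49 → go left; 14 < 43 → go left; 14 < 24 → go left. Place as left child of 24.
Insert 26: 26 < 49 → go left; 26 < 43 → go left; 26 > 24 → go right; 26 < 27 → go left. Place as left child of 27.
Insert 5: 5 < 49 → go left; 5 < 43 → go left; 5 < 24 → go left; 5 < 14 → go left. Place as left child of 14.
Insert 47: 47 < 49 → go left; 47 > 43 → go right. Place as right child of 43.
Insert 34: 34 < 49 → go left; 34 < 43 → go left; 34 > 24 → go right; 34 > 27 → go right; 34 < 42 → go left; 34 < 38 → go left. Place as left child of 38.
Insert 13: 13 < 49 → go left; 13 < 43 → go left; 13 < 24 → go left; 13 < 14 → go left; 13 > 5 → go right. Place as right child of 5.
Insert 46: 46 < 49 → go left; 46 > 43 → go right; 46 < 47 → go left. Place as left child of 47.

Leaves: 13, 26, 34, 46, 51 — 5 in total.

5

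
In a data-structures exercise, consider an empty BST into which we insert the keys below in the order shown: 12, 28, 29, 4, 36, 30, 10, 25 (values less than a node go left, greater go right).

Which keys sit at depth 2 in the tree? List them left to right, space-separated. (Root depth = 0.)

10 25 29

Insert 12: tree is empty, so 12 becomes the root.
Insert 28: 28 > 12 → go right. Place as right child of 12.
Insert 29: 29 > 12 → go right; 29 > 28 → go right. Place as right child of 28.
Insert 4: 4 < 12 → go left. Place as left child of 12.
Insert 36: 36 > 12 → go right; 36 > 28 → go right; 36 > 29 → go right. Place as right child of 29.
Insert 30: 30 > 12 → go right; 30 > 28 → go right; 30 > 29 → go right; 30 < 36 → go left. Place as left child of 36.
Insert 10: 10 < 12 → go left; 10 > 4 → go right. Place as right child of 4.
Insert 25: 25 > 12 → go right; 25 < 28 → go left. Place as left child of 28.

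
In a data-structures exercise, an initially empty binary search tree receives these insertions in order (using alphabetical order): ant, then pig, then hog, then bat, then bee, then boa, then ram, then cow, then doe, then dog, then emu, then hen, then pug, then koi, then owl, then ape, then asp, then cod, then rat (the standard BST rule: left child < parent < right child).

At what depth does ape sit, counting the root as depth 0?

ant: root
pig: right child of ant (depth 1)
hog: left child of pig (depth 2)
bat: left child of hog (depth 3)
bee: right child of bat (depth 4)
boa: right child of bee (depth 5)
ram: right child of pig (depth 2)
cow: right child of boa (depth 6)
doe: right child of cow (depth 7)
dog: right child of doe (depth 8)
emu: right child of dog (depth 9)
hen: right child of emu (depth 10)
pug: left child of ram (depth 3)
koi: right child of hog (depth 3)
owl: right child of koi (depth 4)
ape: left child of bat (depth 4)
asp: right child of ape (depth 5)
cod: left child of cow (depth 7)
rat: right child of ram (depth 3)

Path to ape: ant → pig → hog → bat → ape, which is 4 edges.

4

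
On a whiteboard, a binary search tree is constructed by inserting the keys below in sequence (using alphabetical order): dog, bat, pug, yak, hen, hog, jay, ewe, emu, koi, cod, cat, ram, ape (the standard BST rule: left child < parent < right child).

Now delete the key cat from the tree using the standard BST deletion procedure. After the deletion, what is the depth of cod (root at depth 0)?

2

Insert dog: tree is empty, so dog becomes the root.
Insert bat: bat < dog → go left. Place as left child of dog.
Insert pug: pug > dog → go right. Place as right child of dog.
Insert yak: yak > dog → go right; yak > pug → go right. Place as right child of pug.
Insert hen: hen > dog → go right; hen < pug → go left. Place as left child of pug.
Insert hog: hog > dog → go right; hog < pug → go left; hog > hen → go right. Place as right child of hen.
Insert jay: jay > dog → go right; jay < pug → go left; jay > hen → go right; jay > hog → go right. Place as right child of hog.
Insert ewe: ewe > dog → go right; ewe < pug → go left; ewe < hen → go left. Place as left child of hen.
Insert emu: emu > dog → go right; emu < pug → go left; emu < hen → go left; emu < ewe → go left. Place as left child of ewe.
Insert koi: koi > dog → go right; koi < pug → go left; koi > hen → go right; koi > hog → go right; koi > jay → go right. Place as right child of jay.
Insert cod: cod < dog → go left; cod > bat → go right. Place as right child of bat.
Insert cat: cat < dog → go left; cat > bat → go right; cat < cod → go left. Place as left child of cod.
Insert ram: ram > dog → go right; ram > pug → go right; ram < yak → go left. Place as left child of yak.
Insert ape: ape < dog → go left; ape < bat → go left. Place as left child of bat.

Delete cat (at most one child — splice it out).
After deletion, path to cod: dog → bat → cod.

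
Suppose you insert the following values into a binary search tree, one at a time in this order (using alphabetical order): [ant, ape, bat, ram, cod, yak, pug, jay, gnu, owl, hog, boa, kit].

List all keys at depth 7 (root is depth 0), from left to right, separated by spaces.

ant: root
ape: right child of ant (depth 1)
bat: right child of ape (depth 2)
ram: right child of bat (depth 3)
cod: left child of ram (depth 4)
yak: right child of ram (depth 4)
pug: right child of cod (depth 5)
jay: left child of pug (depth 6)
gnu: left child of jay (depth 7)
owl: right child of jay (depth 7)
hog: right child of gnu (depth 8)
boa: left child of cod (depth 5)
kit: left child of owl (depth 8)

gnu owl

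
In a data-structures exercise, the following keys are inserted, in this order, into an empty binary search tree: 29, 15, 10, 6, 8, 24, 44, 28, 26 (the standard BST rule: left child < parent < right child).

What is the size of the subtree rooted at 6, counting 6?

2

Resulting structure (node: left, right):
  29: L=15, R=44
  15: L=10, R=24
  10: L=6, R=–
  6: L=–, R=8
  8: L=–, R=–
  24: L=–, R=28
  44: L=–, R=–
  28: L=26, R=–
  26: L=–, R=–

Subtree rooted at 6 contains: 6, 8 — 2 nodes.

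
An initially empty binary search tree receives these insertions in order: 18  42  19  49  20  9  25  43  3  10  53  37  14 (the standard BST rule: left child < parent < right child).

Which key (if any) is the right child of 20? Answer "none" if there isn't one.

25

Insert 18: tree is empty, so 18 becomes the root.
Insert 42: 42 > 18 → go right. Place as right child of 18.
Insert 19: 19 > 18 → go right; 19 < 42 → go left. Place as left child of 42.
Insert 49: 49 > 18 → go right; 49 > 42 → go right. Place as right child of 42.
Insert 20: 20 > 18 → go right; 20 < 42 → go left; 20 > 19 → go right. Place as right child of 19.
Insert 9: 9 < 18 → go left. Place as left child of 18.
Insert 25: 25 > 18 → go right; 25 < 42 → go left; 25 > 19 → go right; 25 > 20 → go right. Place as right child of 20.
Insert 43: 43 > 18 → go right; 43 > 42 → go right; 43 < 49 → go left. Place as left child of 49.
Insert 3: 3 < 18 → go left; 3 < 9 → go left. Place as left child of 9.
Insert 10: 10 < 18 → go left; 10 > 9 → go right. Place as right child of 9.
Insert 53: 53 > 18 → go right; 53 > 42 → go right; 53 > 49 → go right. Place as right child of 49.
Insert 37: 37 > 18 → go right; 37 < 42 → go left; 37 > 19 → go right; 37 > 20 → go right; 37 > 25 → go right. Place as right child of 25.
Insert 14: 14 < 18 → go left; 14 > 9 → go right; 14 > 10 → go right. Place as right child of 10.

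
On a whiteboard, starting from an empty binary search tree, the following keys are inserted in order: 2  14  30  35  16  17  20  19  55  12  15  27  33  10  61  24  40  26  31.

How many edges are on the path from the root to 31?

5

Insert 2: tree is empty, so 2 becomes the root.
Insert 14: 14 > 2 → go right. Place as right child of 2.
Insert 30: 30 > 2 → go right; 30 > 14 → go right. Place as right child of 14.
Insert 35: 35 > 2 → go right; 35 > 14 → go right; 35 > 30 → go right. Place as right child of 30.
Insert 16: 16 > 2 → go right; 16 > 14 → go right; 16 < 30 → go left. Place as left child of 30.
Insert 17: 17 > 2 → go right; 17 > 14 → go right; 17 < 30 → go left; 17 > 16 → go right. Place as right child of 16.
Insert 20: 20 > 2 → go right; 20 > 14 → go right; 20 < 30 → go left; 20 > 16 → go right; 20 > 17 → go right. Place as right child of 17.
Insert 19: 19 > 2 → go right; 19 > 14 → go right; 19 < 30 → go left; 19 > 16 → go right; 19 > 17 → go right; 19 < 20 → go left. Place as left child of 20.
Insert 55: 55 > 2 → go right; 55 > 14 → go right; 55 > 30 → go right; 55 > 35 → go right. Place as right child of 35.
Insert 12: 12 > 2 → go right; 12 < 14 → go left. Place as left child of 14.
Insert 15: 15 > 2 → go right; 15 > 14 → go right; 15 < 30 → go left; 15 < 16 → go left. Place as left child of 16.
Insert 27: 27 > 2 → go right; 27 > 14 → go right; 27 < 30 → go left; 27 > 16 → go right; 27 > 17 → go right; 27 > 20 → go right. Place as right child of 20.
Insert 33: 33 > 2 → go right; 33 > 14 → go right; 33 > 30 → go right; 33 < 35 → go left. Place as left child of 35.
Insert 10: 10 > 2 → go right; 10 < 14 → go left; 10 < 12 → go left. Place as left child of 12.
Insert 61: 61 > 2 → go right; 61 > 14 → go right; 61 > 30 → go right; 61 > 35 → go right; 61 > 55 → go right. Place as right child of 55.
Insert 24: 24 > 2 → go right; 24 > 14 → go right; 24 < 30 → go left; 24 > 16 → go right; 24 > 17 → go right; 24 > 20 → go right; 24 < 27 → go left. Place as left child of 27.
Insert 40: 40 > 2 → go right; 40 > 14 → go right; 40 > 30 → go right; 40 > 35 → go right; 40 < 55 → go left. Place as left child of 55.
Insert 26: 26 > 2 → go right; 26 > 14 → go right; 26 < 30 → go left; 26 > 16 → go right; 26 > 17 → go right; 26 > 20 → go right; 26 < 27 → go left; 26 > 24 → go right. Place as right child of 24.
Insert 31: 31 > 2 → go right; 31 > 14 → go right; 31 > 30 → go right; 31 < 35 → go left; 31 < 33 → go left. Place as left child of 33.

Path to 31: 2 → 14 → 30 → 35 → 33 → 31, which is 5 edges.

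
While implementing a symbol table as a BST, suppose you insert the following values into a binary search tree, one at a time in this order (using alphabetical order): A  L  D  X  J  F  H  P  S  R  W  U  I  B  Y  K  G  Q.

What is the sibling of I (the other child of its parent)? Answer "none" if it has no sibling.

A: root
L: right child of A (depth 1)
D: left child of L (depth 2)
X: right child of L (depth 2)
J: right child of D (depth 3)
F: left child of J (depth 4)
H: right child of F (depth 5)
P: left child of X (depth 3)
S: right child of P (depth 4)
R: left child of S (depth 5)
W: right child of S (depth 5)
U: left child of W (depth 6)
I: right child of H (depth 6)
B: left child of D (depth 3)
Y: right child of X (depth 3)
K: right child of J (depth 4)
G: left child of H (depth 6)
Q: left child of R (depth 6)

I's parent is H; the other child of H is G.

G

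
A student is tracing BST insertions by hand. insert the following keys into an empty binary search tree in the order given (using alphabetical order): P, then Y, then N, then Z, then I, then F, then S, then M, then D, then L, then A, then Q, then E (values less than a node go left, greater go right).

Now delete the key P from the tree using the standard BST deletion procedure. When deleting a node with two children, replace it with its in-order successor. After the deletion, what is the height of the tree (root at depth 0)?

5

P: root
Y: right child of P (depth 1)
N: left child of P (depth 1)
Z: right child of Y (depth 2)
I: left child of N (depth 2)
F: left child of I (depth 3)
S: left child of Y (depth 2)
M: right child of I (depth 3)
D: left child of F (depth 4)
L: left child of M (depth 4)
A: left child of D (depth 5)
Q: left child of S (depth 3)
E: right child of D (depth 5)

Delete P (two children — replace with in-order successor).
After deletion, deepest node is A at depth 5.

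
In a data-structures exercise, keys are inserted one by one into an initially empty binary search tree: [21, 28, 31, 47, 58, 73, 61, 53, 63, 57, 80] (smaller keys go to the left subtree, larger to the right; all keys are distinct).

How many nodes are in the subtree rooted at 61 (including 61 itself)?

21: root
28: right child of 21 (depth 1)
31: right child of 28 (depth 2)
47: right child of 31 (depth 3)
58: right child of 47 (depth 4)
73: right child of 58 (depth 5)
61: left child of 73 (depth 6)
53: left child of 58 (depth 5)
63: right child of 61 (depth 7)
57: right child of 53 (depth 6)
80: right child of 73 (depth 6)

Subtree rooted at 61 contains: 61, 63 — 2 nodes.

2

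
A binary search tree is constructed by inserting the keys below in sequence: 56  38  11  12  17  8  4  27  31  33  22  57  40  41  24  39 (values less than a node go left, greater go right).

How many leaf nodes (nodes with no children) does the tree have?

6

Insert 56: tree is empty, so 56 becomes the root.
Insert 38: 38 < 56 → go left. Place as left child of 56.
Insert 11: 11 < 56 → go left; 11 < 38 → go left. Place as left child of 38.
Insert 12: 12 < 56 → go left; 12 < 38 → go left; 12 > 11 → go right. Place as right child of 11.
Insert 17: 17 < 56 → go left; 17 < 38 → go left; 17 > 11 → go right; 17 > 12 → go right. Place as right child of 12.
Insert 8: 8 < 56 → go left; 8 < 38 → go left; 8 < 11 → go left. Place as left child of 11.
Insert 4: 4 < 56 → go left; 4 < 38 → go left; 4 < 11 → go left; 4 < 8 → go left. Place as left child of 8.
Insert 27: 27 < 56 → go left; 27 < 38 → go left; 27 > 11 → go right; 27 > 12 → go right; 27 > 17 → go right. Place as right child of 17.
Insert 31: 31 < 56 → go left; 31 < 38 → go left; 31 > 11 → go right; 31 > 12 → go right; 31 > 17 → go right; 31 > 27 → go right. Place as right child of 27.
Insert 33: 33 < 56 → go left; 33 < 38 → go left; 33 > 11 → go right; 33 > 12 → go right; 33 > 17 → go right; 33 > 27 → go right; 33 > 31 → go right. Place as right child of 31.
Insert 22: 22 < 56 → go left; 22 < 38 → go left; 22 > 11 → go right; 22 > 12 → go right; 22 > 17 → go right; 22 < 27 → go left. Place as left child of 27.
Insert 57: 57 > 56 → go right. Place as right child of 56.
Insert 40: 40 < 56 → go left; 40 > 38 → go right. Place as right child of 38.
Insert 41: 41 < 56 → go left; 41 > 38 → go right; 41 > 40 → go right. Place as right child of 40.
Insert 24: 24 < 56 → go left; 24 < 38 → go left; 24 > 11 → go right; 24 > 12 → go right; 24 > 17 → go right; 24 < 27 → go left; 24 > 22 → go right. Place as right child of 22.
Insert 39: 39 < 56 → go left; 39 > 38 → go right; 39 < 40 → go left. Place as left child of 40.

Leaves: 4, 24, 33, 39, 41, 57 — 6 in total.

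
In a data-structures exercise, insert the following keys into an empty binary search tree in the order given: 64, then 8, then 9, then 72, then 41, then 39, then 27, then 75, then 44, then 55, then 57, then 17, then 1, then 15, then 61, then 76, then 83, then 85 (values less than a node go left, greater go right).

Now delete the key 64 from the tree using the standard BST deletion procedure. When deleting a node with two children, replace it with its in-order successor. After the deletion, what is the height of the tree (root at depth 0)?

Insert 64: tree is empty, so 64 becomes the root.
Insert 8: 8 < 64 → go left. Place as left child of 64.
Insert 9: 9 < 64 → go left; 9 > 8 → go right. Place as right child of 8.
Insert 72: 72 > 64 → go right. Place as right child of 64.
Insert 41: 41 < 64 → go left; 41 > 8 → go right; 41 > 9 → go right. Place as right child of 9.
Insert 39: 39 < 64 → go left; 39 > 8 → go right; 39 > 9 → go right; 39 < 41 → go left. Place as left child of 41.
Insert 27: 27 < 64 → go left; 27 > 8 → go right; 27 > 9 → go right; 27 < 41 → go left; 27 < 39 → go left. Place as left child of 39.
Insert 75: 75 > 64 → go right; 75 > 72 → go right. Place as right child of 72.
Insert 44: 44 < 64 → go left; 44 > 8 → go right; 44 > 9 → go right; 44 > 41 → go right. Place as right child of 41.
Insert 55: 55 < 64 → go left; 55 > 8 → go right; 55 > 9 → go right; 55 > 41 → go right; 55 > 44 → go right. Place as right child of 44.
Insert 57: 57 < 64 → go left; 57 > 8 → go right; 57 > 9 → go right; 57 > 41 → go right; 57 > 44 → go right; 57 > 55 → go right. Place as right child of 55.
Insert 17: 17 < 64 → go left; 17 > 8 → go right; 17 > 9 → go right; 17 < 41 → go left; 17 < 39 → go left; 17 < 27 → go left. Place as left child of 27.
Insert 1: 1 < 64 → go left; 1 < 8 → go left. Place as left child of 8.
Insert 15: 15 < 64 → go left; 15 > 8 → go right; 15 > 9 → go right; 15 < 41 → go left; 15 < 39 → go left; 15 < 27 → go left; 15 < 17 → go left. Place as left child of 17.
Insert 61: 61 < 64 → go left; 61 > 8 → go right; 61 > 9 → go right; 61 > 41 → go right; 61 > 44 → go right; 61 > 55 → go right; 61 > 57 → go right. Place as right child of 57.
Insert 76: 76 > 64 → go right; 76 > 72 → go right; 76 > 75 → go right. Place as right child of 75.
Insert 83: 83 > 64 → go right; 83 > 72 → go right; 83 > 75 → go right; 83 > 76 → go right. Place as right child of 76.
Insert 85: 85 > 64 → go right; 85 > 72 → go right; 85 > 75 → go right; 85 > 76 → go right; 85 > 83 → go right. Place as right child of 83.

Delete 64 (two children — replace with in-order successor).
After deletion, deepest node is 15 at depth 7.

7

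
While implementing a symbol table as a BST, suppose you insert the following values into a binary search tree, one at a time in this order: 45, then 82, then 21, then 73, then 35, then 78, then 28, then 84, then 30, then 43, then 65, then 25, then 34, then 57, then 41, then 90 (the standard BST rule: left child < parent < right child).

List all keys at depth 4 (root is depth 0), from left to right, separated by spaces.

25 30 41 57

Insert 45: tree is empty, so 45 becomes the root.
Insert 82: 82 > 45 → go right. Place as right child of 45.
Insert 21: 21 < 45 → go left. Place as left child of 45.
Insert 73: 73 > 45 → go right; 73 < 82 → go left. Place as left child of 82.
Insert 35: 35 < 45 → go left; 35 > 21 → go right. Place as right child of 21.
Insert 78: 78 > 45 → go right; 78 < 82 → go left; 78 > 73 → go right. Place as right child of 73.
Insert 28: 28 < 45 → go left; 28 > 21 → go right; 28 < 35 → go left. Place as left child of 35.
Insert 84: 84 > 45 → go right; 84 > 82 → go right. Place as right child of 82.
Insert 30: 30 < 45 → go left; 30 > 21 → go right; 30 < 35 → go left; 30 > 28 → go right. Place as right child of 28.
Insert 43: 43 < 45 → go left; 43 > 21 → go right; 43 > 35 → go right. Place as right child of 35.
Insert 65: 65 > 45 → go right; 65 < 82 → go left; 65 < 73 → go left. Place as left child of 73.
Insert 25: 25 < 45 → go left; 25 > 21 → go right; 25 < 35 → go left; 25 < 28 → go left. Place as left child of 28.
Insert 34: 34 < 45 → go left; 34 > 21 → go right; 34 < 35 → go left; 34 > 28 → go right; 34 > 30 → go right. Place as right child of 30.
Insert 57: 57 > 45 → go right; 57 < 82 → go left; 57 < 73 → go left; 57 < 65 → go left. Place as left child of 65.
Insert 41: 41 < 45 → go left; 41 > 21 → go right; 41 > 35 → go right; 41 < 43 → go left. Place as left child of 43.
Insert 90: 90 > 45 → go right; 90 > 82 → go right; 90 > 84 → go right. Place as right child of 84.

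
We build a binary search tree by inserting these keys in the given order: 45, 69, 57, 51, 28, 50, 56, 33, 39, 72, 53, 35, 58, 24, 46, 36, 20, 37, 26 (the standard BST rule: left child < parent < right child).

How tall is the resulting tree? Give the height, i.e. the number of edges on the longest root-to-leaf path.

Resulting structure (node: left, right):
  45: L=28, R=69
  69: L=57, R=72
  57: L=51, R=58
  51: L=50, R=56
  28: L=24, R=33
  50: L=46, R=–
  56: L=53, R=–
  33: L=–, R=39
  39: L=35, R=–
  72: L=–, R=–
  53: L=–, R=–
  35: L=–, R=36
  58: L=–, R=–
  24: L=20, R=26
  46: L=–, R=–
  36: L=–, R=37
  20: L=–, R=–
  37: L=–, R=–
  26: L=–, R=–

The deepest node is 37 at depth 6.

6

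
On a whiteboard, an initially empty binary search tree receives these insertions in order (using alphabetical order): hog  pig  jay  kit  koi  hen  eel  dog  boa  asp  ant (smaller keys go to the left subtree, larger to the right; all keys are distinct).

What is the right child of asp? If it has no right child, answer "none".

none

Resulting structure (node: left, right):
  hog: L=hen, R=pig
  pig: L=jay, R=–
  jay: L=–, R=kit
  kit: L=–, R=koi
  koi: L=–, R=–
  hen: L=eel, R=–
  eel: L=dog, R=–
  dog: L=boa, R=–
  boa: L=asp, R=–
  asp: L=ant, R=–
  ant: L=–, R=–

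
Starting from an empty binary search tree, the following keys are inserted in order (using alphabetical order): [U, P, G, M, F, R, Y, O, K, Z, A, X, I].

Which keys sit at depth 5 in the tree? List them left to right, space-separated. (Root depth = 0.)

I

U: root
P: left child of U (depth 1)
G: left child of P (depth 2)
M: right child of G (depth 3)
F: left child of G (depth 3)
R: right child of P (depth 2)
Y: right child of U (depth 1)
O: right child of M (depth 4)
K: left child of M (depth 4)
Z: right child of Y (depth 2)
A: left child of F (depth 4)
X: left child of Y (depth 2)
I: left child of K (depth 5)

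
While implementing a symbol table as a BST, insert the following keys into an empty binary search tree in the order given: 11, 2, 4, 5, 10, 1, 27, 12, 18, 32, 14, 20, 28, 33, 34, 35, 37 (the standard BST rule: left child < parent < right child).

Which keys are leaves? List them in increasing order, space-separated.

Insert 11: tree is empty, so 11 becomes the root.
Insert 2: 2 < 11 → go left. Place as left child of 11.
Insert 4: 4 < 11 → go left; 4 > 2 → go right. Place as right child of 2.
Insert 5: 5 < 11 → go left; 5 > 2 → go right; 5 > 4 → go right. Place as right child of 4.
Insert 10: 10 < 11 → go left; 10 > 2 → go right; 10 > 4 → go right; 10 > 5 → go right. Place as right child of 5.
Insert 1: 1 < 11 → go left; 1 < 2 → go left. Place as left child of 2.
Insert 27: 27 > 11 → go right. Place as right child of 11.
Insert 12: 12 > 11 → go right; 12 < 27 → go left. Place as left child of 27.
Insert 18: 18 > 11 → go right; 18 < 27 → go left; 18 > 12 → go right. Place as right child of 12.
Insert 32: 32 > 11 → go right; 32 > 27 → go right. Place as right child of 27.
Insert 14: 14 > 11 → go right; 14 < 27 → go left; 14 > 12 → go right; 14 < 18 → go left. Place as left child of 18.
Insert 20: 20 > 11 → go right; 20 < 27 → go left; 20 > 12 → go right; 20 > 18 → go right. Place as right child of 18.
Insert 28: 28 > 11 → go right; 28 > 27 → go right; 28 < 32 → go left. Place as left child of 32.
Insert 33: 33 > 11 → go right; 33 > 27 → go right; 33 > 32 → go right. Place as right child of 32.
Insert 34: 34 > 11 → go right; 34 > 27 → go right; 34 > 32 → go right; 34 > 33 → go right. Place as right child of 33.
Insert 35: 35 > 11 → go right; 35 > 27 → go right; 35 > 32 → go right; 35 > 33 → go right; 35 > 34 → go right. Place as right child of 34.
Insert 37: 37 > 11 → go right; 37 > 27 → go right; 37 > 32 → go right; 37 > 33 → go right; 37 > 34 → go right; 37 > 35 → go right. Place as right child of 35.

1 10 14 20 28 37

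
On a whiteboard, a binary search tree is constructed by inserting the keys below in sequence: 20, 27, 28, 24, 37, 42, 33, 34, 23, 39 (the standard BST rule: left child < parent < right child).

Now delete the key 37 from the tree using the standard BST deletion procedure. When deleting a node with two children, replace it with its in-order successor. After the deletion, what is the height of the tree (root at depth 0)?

Insert 20: tree is empty, so 20 becomes the root.
Insert 27: 27 > 20 → go right. Place as right child of 20.
Insert 28: 28 > 20 → go right; 28 > 27 → go right. Place as right child of 27.
Insert 24: 24 > 20 → go right; 24 < 27 → go left. Place as left child of 27.
Insert 37: 37 > 20 → go right; 37 > 27 → go right; 37 > 28 → go right. Place as right child of 28.
Insert 42: 42 > 20 → go right; 42 > 27 → go right; 42 > 28 → go right; 42 > 37 → go right. Place as right child of 37.
Insert 33: 33 > 20 → go right; 33 > 27 → go right; 33 > 28 → go right; 33 < 37 → go left. Place as left child of 37.
Insert 34: 34 > 20 → go right; 34 > 27 → go right; 34 > 28 → go right; 34 < 37 → go left; 34 > 33 → go right. Place as right child of 33.
Insert 23: 23 > 20 → go right; 23 < 27 → go left; 23 < 24 → go left. Place as left child of 24.
Insert 39: 39 > 20 → go right; 39 > 27 → go right; 39 > 28 → go right; 39 > 37 → go right; 39 < 42 → go left. Place as left child of 42.

Delete 37 (two children — replace with in-order successor).
After deletion, deepest node is 34 at depth 5.

5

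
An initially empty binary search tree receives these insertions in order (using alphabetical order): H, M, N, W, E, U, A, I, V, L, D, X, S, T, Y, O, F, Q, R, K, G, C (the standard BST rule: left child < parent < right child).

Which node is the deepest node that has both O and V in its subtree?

Insert H: tree is empty, so H becomes the root.
Insert M: M > H → go right. Place as right child of H.
Insert N: N > H → go right; N > M → go right. Place as right child of M.
Insert W: W > H → go right; W > M → go right; W > N → go right. Place as right child of N.
Insert E: E < H → go left. Place as left child of H.
Insert U: U > H → go right; U > M → go right; U > N → go right; U < W → go left. Place as left child of W.
Insert A: A < H → go left; A < E → go left. Place as left child of E.
Insert I: I > H → go right; I < M → go left. Place as left child of M.
Insert V: V > H → go right; V > M → go right; V > N → go right; V < W → go left; V > U → go right. Place as right child of U.
Insert L: L > H → go right; L < M → go left; L > I → go right. Place as right child of I.
Insert D: D < H → go left; D < E → go left; D > A → go right. Place as right child of A.
Insert X: X > H → go right; X > M → go right; X > N → go right; X > W → go right. Place as right child of W.
Insert S: S > H → go right; S > M → go right; S > N → go right; S < W → go left; S < U → go left. Place as left child of U.
Insert T: T > H → go right; T > M → go right; T > N → go right; T < W → go left; T < U → go left; T > S → go right. Place as right child of S.
Insert Y: Y > H → go right; Y > M → go right; Y > N → go right; Y > W → go right; Y > X → go right. Place as right child of X.
Insert O: O > H → go right; O > M → go right; O > N → go right; O < W → go left; O < U → go left; O < S → go left. Place as left child of S.
Insert F: F < H → go left; F > E → go right. Place as right child of E.
Insert Q: Q > H → go right; Q > M → go right; Q > N → go right; Q < W → go left; Q < U → go left; Q < S → go left; Q > O → go right. Place as right child of O.
Insert R: R > H → go right; R > M → go right; R > N → go right; R < W → go left; R < U → go left; R < S → go left; R > O → go right; R > Q → go right. Place as right child of Q.
Insert K: K > H → go right; K < M → go left; K > I → go right; K < L → go left. Place as left child of L.
Insert G: G < H → go left; G > E → go right; G > F → go right. Place as right child of F.
Insert C: C < H → go left; C < E → go left; C > A → go right; C < D → go left. Place as left child of D.

Path to O: H → M → N → W → U → S → O
Path to V: H → M → N → W → U → V
The paths share a prefix ending at U, then split left and right.

U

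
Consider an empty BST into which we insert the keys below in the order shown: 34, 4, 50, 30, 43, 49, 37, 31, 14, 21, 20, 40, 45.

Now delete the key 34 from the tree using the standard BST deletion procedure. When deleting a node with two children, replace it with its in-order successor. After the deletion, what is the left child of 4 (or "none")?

none

Insert 34: tree is empty, so 34 becomes the root.
Insert 4: 4 < 34 → go left. Place as left child of 34.
Insert 50: 50 > 34 → go right. Place as right child of 34.
Insert 30: 30 < 34 → go left; 30 > 4 → go right. Place as right child of 4.
Insert 43: 43 > 34 → go right; 43 < 50 → go left. Place as left child of 50.
Insert 49: 49 > 34 → go right; 49 < 50 → go left; 49 > 43 → go right. Place as right child of 43.
Insert 37: 37 > 34 → go right; 37 < 50 → go left; 37 < 43 → go left. Place as left child of 43.
Insert 31: 31 < 34 → go left; 31 > 4 → go right; 31 > 30 → go right. Place as right child of 30.
Insert 14: 14 < 34 → go left; 14 > 4 → go right; 14 < 30 → go left. Place as left child of 30.
Insert 21: 21 < 34 → go left; 21 > 4 → go right; 21 < 30 → go left; 21 > 14 → go right. Place as right child of 14.
Insert 20: 20 < 34 → go left; 20 > 4 → go right; 20 < 30 → go left; 20 > 14 → go right; 20 < 21 → go left. Place as left child of 21.
Insert 40: 40 > 34 → go right; 40 < 50 → go left; 40 < 43 → go left; 40 > 37 → go right. Place as right child of 37.
Insert 45: 45 > 34 → go right; 45 < 50 → go left; 45 > 43 → go right; 45 < 49 → go left. Place as left child of 49.

Delete 34 (two children — replace with in-order successor).
After deletion, 4's left child: none.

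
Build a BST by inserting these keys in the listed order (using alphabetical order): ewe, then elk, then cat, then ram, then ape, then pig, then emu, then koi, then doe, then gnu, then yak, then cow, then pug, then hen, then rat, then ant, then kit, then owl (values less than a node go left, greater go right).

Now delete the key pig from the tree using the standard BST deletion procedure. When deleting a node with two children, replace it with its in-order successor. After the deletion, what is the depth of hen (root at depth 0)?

ewe: root
elk: left child of ewe (depth 1)
cat: left child of elk (depth 2)
ram: right child of ewe (depth 1)
ape: left child of cat (depth 3)
pig: left child of ram (depth 2)
emu: right child of elk (depth 2)
koi: left child of pig (depth 3)
doe: right child of cat (depth 3)
gnu: left child of koi (depth 4)
yak: right child of ram (depth 2)
cow: left child of doe (depth 4)
pug: right child of pig (depth 3)
hen: right child of gnu (depth 5)
rat: left child of yak (depth 3)
ant: left child of ape (depth 4)
kit: right child of hen (depth 6)
owl: right child of koi (depth 4)

Delete pig (two children — replace with in-order successor).
After deletion, path to hen: ewe → ram → pug → koi → gnu → hen.

5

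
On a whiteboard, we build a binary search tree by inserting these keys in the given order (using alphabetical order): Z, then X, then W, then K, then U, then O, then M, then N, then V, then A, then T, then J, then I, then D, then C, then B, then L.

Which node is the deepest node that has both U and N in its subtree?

Insert Z: tree is empty, so Z becomes the root.
Insert X: X < Z → go left. Place as left child of Z.
Insert W: W < Z → go left; W < X → go left. Place as left child of X.
Insert K: K < Z → go left; K < X → go left; K < W → go left. Place as left child of W.
Insert U: U < Z → go left; U < X → go left; U < W → go left; U > K → go right. Place as right child of K.
Insert O: O < Z → go left; O < X → go left; O < W → go left; O > K → go right; O < U → go left. Place as left child of U.
Insert M: M < Z → go left; M < X → go left; M < W → go left; M > K → go right; M < U → go left; M < O → go left. Place as left child of O.
Insert N: N < Z → go left; N < X → go left; N < W → go left; N > K → go right; N < U → go left; N < O → go left; N > M → go right. Place as right child of M.
Insert V: V < Z → go left; V < X → go left; V < W → go left; V > K → go right; V > U → go right. Place as right child of U.
Insert A: A < Z → go left; A < X → go left; A < W → go left; A < K → go left. Place as left child of K.
Insert T: T < Z → go left; T < X → go left; T < W → go left; T > K → go right; T < U → go left; T > O → go right. Place as right child of O.
Insert J: J < Z → go left; J < X → go left; J < W → go left; J < K → go left; J > A → go right. Place as right child of A.
Insert I: I < Z → go left; I < X → go left; I < W → go left; I < K → go left; I > A → go right; I < J → go left. Place as left child of J.
Insert D: D < Z → go left; D < X → go left; D < W → go left; D < K → go left; D > A → go right; D < J → go left; D < I → go left. Place as left child of I.
Insert C: C < Z → go left; C < X → go left; C < W → go left; C < K → go left; C > A → go right; C < J → go left; C < I → go left; C < D → go left. Place as left child of D.
Insert B: B < Z → go left; B < X → go left; B < W → go left; B < K → go left; B > A → go right; B < J → go left; B < I → go left; B < D → go left; B < C → go left. Place as left child of C.
Insert L: L < Z → go left; L < X → go left; L < W → go left; L > K → go right; L < U → go left; L < O → go left; L < M → go left. Place as left child of M.

Path to U: Z → X → W → K → U
Path to N: Z → X → W → K → U → O → M → N
U lies on both paths and is an ancestor of the other node.

U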